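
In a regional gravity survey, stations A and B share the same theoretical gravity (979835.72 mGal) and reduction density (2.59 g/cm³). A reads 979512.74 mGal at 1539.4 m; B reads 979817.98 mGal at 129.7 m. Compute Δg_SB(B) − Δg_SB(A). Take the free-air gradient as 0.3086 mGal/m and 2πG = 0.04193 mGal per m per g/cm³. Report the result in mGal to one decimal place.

23.3

Δg_SB(A) = 979512.74 − 979835.72 + 0.3086×1539.4 − 0.04193×2.59×1539.4 = -15.10 mGal
Δg_SB(B) = 979817.98 − 979835.72 + 0.3086×129.7 − 0.04193×2.59×129.7 = 8.20 mGal
Difference = 8.20 − (-15.10) = 23.30 mGal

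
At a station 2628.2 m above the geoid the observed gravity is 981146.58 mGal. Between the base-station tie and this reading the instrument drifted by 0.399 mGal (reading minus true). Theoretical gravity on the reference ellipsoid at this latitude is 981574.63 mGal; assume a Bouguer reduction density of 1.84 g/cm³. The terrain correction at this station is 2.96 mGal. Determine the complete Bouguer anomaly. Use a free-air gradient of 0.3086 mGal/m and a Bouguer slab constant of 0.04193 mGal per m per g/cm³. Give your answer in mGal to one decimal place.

182.8

Drift-corrected reading = 981146.58 − (0.399) = 981146.181 mGal
Free-air correction = 0.3086 × 2628.2 = 811.06 mGal
Free-air anomaly = 981146.181 − 981574.63 + (811.06) = 382.611 mGal
Bouguer slab correction = 0.04193 × 1.84 × 2628.2 = 202.77 mGal
Simple Bouguer anomaly = 382.611 − (202.77) = 179.841 mGal
Complete Bouguer anomaly = 179.841 + 2.96 = 182.801 mGal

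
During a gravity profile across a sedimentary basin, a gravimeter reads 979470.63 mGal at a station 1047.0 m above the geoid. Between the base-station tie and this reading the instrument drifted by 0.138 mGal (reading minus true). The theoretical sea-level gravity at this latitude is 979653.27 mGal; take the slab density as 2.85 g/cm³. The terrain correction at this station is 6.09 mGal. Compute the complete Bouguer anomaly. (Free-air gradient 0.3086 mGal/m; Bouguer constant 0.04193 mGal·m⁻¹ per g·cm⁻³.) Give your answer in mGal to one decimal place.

Drift-corrected reading = 979470.63 − (0.138) = 979470.492 mGal
Free-air correction = 0.3086 × 1047.0 = 323.10 mGal
Free-air anomaly = 979470.492 − 979653.27 + (323.10) = 140.322 mGal
Bouguer slab correction = 0.04193 × 2.85 × 1047.0 = 125.12 mGal
Simple Bouguer anomaly = 140.322 − (125.12) = 15.202 mGal
Complete Bouguer anomaly = 15.202 + 6.09 = 21.292 mGal

21.3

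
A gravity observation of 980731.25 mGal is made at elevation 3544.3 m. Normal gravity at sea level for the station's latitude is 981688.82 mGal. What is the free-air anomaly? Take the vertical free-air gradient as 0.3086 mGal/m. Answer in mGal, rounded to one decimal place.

136.2

Free-air correction = 0.3086 × 3544.3 = 1093.77 mGal
Free-air anomaly = 980731.25 − 981688.82 + (1093.77) = 136.20 mGal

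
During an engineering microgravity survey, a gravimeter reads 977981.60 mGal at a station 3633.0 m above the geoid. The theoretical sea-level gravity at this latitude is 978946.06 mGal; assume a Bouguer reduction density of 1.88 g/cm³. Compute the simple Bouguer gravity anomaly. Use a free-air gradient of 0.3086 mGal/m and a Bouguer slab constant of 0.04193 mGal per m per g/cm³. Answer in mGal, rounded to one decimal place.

Free-air correction = 0.3086 × 3633.0 = 1121.14 mGal
Free-air anomaly = 977981.60 − 978946.06 + (1121.14) = 156.68 mGal
Bouguer slab correction = 0.04193 × 1.88 × 3633.0 = 286.38 mGal
Simple Bouguer anomaly = 156.68 − (286.38) = -129.70 mGal

-129.7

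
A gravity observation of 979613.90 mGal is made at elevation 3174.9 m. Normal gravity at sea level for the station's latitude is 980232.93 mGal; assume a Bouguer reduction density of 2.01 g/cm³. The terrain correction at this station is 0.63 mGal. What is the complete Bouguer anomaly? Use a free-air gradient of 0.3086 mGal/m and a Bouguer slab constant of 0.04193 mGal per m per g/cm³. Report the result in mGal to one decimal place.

93.8

Free-air correction = 0.3086 × 3174.9 = 979.77 mGal
Free-air anomaly = 979613.90 − 980232.93 + (979.77) = 360.74 mGal
Bouguer slab correction = 0.04193 × 2.01 × 3174.9 = 267.58 mGal
Simple Bouguer anomaly = 360.74 − (267.58) = 93.16 mGal
Complete Bouguer anomaly = 93.16 + 0.63 = 93.79 mGal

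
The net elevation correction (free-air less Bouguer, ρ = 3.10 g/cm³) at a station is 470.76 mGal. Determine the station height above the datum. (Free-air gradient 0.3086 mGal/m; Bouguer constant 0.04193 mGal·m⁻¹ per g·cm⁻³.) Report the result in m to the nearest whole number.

Combined gradient = 0.3086 − 0.04193 × 3.10 = 0.1786170 mGal/m
h = 470.76 / 0.1786170 = 2635.58 m

2636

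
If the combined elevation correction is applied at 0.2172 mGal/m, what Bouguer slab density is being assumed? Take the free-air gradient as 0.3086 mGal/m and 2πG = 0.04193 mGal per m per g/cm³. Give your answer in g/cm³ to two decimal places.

2.18

0.2172 = 0.3086 − 0.04193 × ρ
ρ = (0.3086 − 0.2172) / 0.04193 = 2.18 g/cm³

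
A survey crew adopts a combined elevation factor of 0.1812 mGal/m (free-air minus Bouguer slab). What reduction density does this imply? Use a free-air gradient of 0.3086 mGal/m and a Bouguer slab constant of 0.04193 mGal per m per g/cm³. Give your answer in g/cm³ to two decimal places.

0.1812 = 0.3086 − 0.04193 × ρ
ρ = (0.3086 − 0.1812) / 0.04193 = 3.04 g/cm³

3.04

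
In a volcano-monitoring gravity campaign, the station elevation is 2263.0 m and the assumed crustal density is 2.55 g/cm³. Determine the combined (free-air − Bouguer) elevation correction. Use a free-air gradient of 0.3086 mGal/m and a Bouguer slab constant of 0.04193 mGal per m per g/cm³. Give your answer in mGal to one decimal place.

456.4

Combined gradient = 0.3086 − 0.04193 × 2.55 = 0.2016785 mGal/m
Combined elevation correction = 0.2016785 × 2263.0 = 456.4 mGal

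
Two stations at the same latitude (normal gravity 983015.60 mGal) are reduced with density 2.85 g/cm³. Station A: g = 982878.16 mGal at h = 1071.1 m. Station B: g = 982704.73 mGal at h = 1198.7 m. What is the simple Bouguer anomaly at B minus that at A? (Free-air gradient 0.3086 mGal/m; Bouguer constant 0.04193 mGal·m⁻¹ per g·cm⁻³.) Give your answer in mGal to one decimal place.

Δg_SB(A) = 982878.16 − 983015.60 + 0.3086×1071.1 − 0.04193×2.85×1071.1 = 65.10 mGal
Δg_SB(B) = 982704.73 − 983015.60 + 0.3086×1198.7 − 0.04193×2.85×1198.7 = -84.20 mGal
Difference = -84.20 − (65.10) = -149.30 mGal

-149.3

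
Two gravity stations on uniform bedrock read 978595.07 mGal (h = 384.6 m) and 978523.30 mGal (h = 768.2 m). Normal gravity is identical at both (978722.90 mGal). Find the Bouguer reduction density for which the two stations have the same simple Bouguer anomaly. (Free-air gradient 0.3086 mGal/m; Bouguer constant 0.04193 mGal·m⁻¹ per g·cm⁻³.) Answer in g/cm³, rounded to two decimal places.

2.90

Δg_obs = 978523.30 − 978595.07 = -71.77 mGal over Δh = 768.2 − 384.6 = 383.6 m
Equal Bouguer anomalies ⇒ Δg_obs + (0.3086 − 0.04193ρ)·Δh = 0
0.3086 − 0.04193ρ = −Δg_obs/Δh = 0.18710
ρ = (0.3086 − 0.18710) / 0.04193 = 2.90 g/cm³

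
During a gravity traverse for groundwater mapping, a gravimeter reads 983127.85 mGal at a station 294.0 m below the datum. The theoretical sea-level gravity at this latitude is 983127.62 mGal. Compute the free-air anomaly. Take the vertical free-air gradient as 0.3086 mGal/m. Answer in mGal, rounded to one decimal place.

-90.5

Free-air correction = 0.3086 × -294.0 = -90.73 mGal
Free-air anomaly = 983127.85 − 983127.62 + (-90.73) = -90.50 mGal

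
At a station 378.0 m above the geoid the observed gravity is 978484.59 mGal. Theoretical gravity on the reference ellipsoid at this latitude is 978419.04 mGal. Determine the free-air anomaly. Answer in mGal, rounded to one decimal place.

Free-air correction = 0.3086 × 378.0 = 116.65 mGal
Free-air anomaly = 978484.59 − 978419.04 + (116.65) = 182.20 mGal

182.2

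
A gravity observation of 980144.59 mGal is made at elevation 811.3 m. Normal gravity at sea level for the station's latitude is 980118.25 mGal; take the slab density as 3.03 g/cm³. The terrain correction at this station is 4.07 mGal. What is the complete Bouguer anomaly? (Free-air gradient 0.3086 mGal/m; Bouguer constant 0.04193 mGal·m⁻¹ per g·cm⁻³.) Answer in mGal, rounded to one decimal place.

177.7

Free-air correction = 0.3086 × 811.3 = 250.37 mGal
Free-air anomaly = 980144.59 − 980118.25 + (250.37) = 276.71 mGal
Bouguer slab correction = 0.04193 × 3.03 × 811.3 = 103.07 mGal
Simple Bouguer anomaly = 276.71 − (103.07) = 173.64 mGal
Complete Bouguer anomaly = 173.64 + 4.07 = 177.71 mGal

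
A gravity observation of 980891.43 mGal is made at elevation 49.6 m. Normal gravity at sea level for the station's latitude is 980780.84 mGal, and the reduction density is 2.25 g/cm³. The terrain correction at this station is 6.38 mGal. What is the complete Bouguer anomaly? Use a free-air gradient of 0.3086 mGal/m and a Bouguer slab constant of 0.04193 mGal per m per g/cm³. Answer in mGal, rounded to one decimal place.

Free-air correction = 0.3086 × 49.6 = 15.31 mGal
Free-air anomaly = 980891.43 − 980780.84 + (15.31) = 125.90 mGal
Bouguer slab correction = 0.04193 × 2.25 × 49.6 = 4.68 mGal
Simple Bouguer anomaly = 125.90 − (4.68) = 121.22 mGal
Complete Bouguer anomaly = 121.22 + 6.38 = 127.60 mGal

127.6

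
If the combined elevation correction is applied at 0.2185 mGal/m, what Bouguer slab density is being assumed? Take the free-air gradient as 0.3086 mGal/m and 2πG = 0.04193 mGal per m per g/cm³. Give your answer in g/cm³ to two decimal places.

0.2185 = 0.3086 − 0.04193 × ρ
ρ = (0.3086 − 0.2185) / 0.04193 = 2.15 g/cm³

2.15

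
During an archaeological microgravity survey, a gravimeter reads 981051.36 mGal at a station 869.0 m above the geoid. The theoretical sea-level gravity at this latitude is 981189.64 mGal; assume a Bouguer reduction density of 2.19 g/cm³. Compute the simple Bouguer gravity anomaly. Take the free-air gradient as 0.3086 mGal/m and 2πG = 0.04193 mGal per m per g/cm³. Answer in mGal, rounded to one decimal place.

50.1

Free-air correction = 0.3086 × 869.0 = 268.17 mGal
Free-air anomaly = 981051.36 − 981189.64 + (268.17) = 129.89 mGal
Bouguer slab correction = 0.04193 × 2.19 × 869.0 = 79.80 mGal
Simple Bouguer anomaly = 129.89 − (79.80) = 50.09 mGal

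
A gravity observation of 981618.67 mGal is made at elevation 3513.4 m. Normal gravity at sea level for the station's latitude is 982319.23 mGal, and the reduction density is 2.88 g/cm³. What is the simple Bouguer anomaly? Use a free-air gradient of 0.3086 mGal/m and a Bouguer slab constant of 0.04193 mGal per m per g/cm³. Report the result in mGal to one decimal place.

-40.6

Free-air correction = 0.3086 × 3513.4 = 1084.24 mGal
Free-air anomaly = 981618.67 − 982319.23 + (1084.24) = 383.68 mGal
Bouguer slab correction = 0.04193 × 2.88 × 3513.4 = 424.27 mGal
Simple Bouguer anomaly = 383.68 − (424.27) = -40.59 mGal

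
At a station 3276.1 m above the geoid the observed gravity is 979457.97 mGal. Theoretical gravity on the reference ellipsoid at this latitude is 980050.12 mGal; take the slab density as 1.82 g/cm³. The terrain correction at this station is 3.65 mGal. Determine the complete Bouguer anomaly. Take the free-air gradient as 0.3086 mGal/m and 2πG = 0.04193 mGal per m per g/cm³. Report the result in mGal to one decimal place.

Free-air correction = 0.3086 × 3276.1 = 1011.00 mGal
Free-air anomaly = 979457.97 − 980050.12 + (1011.00) = 418.85 mGal
Bouguer slab correction = 0.04193 × 1.82 × 3276.1 = 250.01 mGal
Simple Bouguer anomaly = 418.85 − (250.01) = 168.84 mGal
Complete Bouguer anomaly = 168.84 + 3.65 = 172.49 mGal

172.5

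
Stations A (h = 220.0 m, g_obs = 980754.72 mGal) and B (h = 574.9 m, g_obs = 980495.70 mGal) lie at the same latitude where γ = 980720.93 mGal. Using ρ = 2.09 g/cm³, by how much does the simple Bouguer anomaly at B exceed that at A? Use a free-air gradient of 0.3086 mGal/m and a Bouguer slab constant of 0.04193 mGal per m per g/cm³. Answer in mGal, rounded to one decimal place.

-180.6

Δg_SB(A) = 980754.72 − 980720.93 + 0.3086×220.0 − 0.04193×2.09×220.0 = 82.40 mGal
Δg_SB(B) = 980495.70 − 980720.93 + 0.3086×574.9 − 0.04193×2.09×574.9 = -98.20 mGal
Difference = -98.20 − (82.40) = -180.60 mGal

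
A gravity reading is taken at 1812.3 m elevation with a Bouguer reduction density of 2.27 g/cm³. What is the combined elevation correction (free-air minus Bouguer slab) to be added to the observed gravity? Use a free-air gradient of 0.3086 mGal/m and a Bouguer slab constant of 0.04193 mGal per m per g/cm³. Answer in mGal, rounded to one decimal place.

Combined gradient = 0.3086 − 0.04193 × 2.27 = 0.2134189 mGal/m
Combined elevation correction = 0.2134189 × 1812.3 = 386.8 mGal

386.8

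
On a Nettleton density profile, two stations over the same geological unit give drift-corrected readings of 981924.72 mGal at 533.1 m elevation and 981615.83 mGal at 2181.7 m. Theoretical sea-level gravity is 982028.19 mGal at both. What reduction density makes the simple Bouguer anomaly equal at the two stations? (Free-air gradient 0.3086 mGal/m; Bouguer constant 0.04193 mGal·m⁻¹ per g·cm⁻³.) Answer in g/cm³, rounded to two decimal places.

Δg_obs = 981615.83 − 981924.72 = -308.89 mGal over Δh = 2181.7 − 533.1 = 1648.6 m
Equal Bouguer anomalies ⇒ Δg_obs + (0.3086 − 0.04193ρ)·Δh = 0
0.3086 − 0.04193ρ = −Δg_obs/Δh = 0.18737
ρ = (0.3086 − 0.18737) / 0.04193 = 2.89 g/cm³

2.89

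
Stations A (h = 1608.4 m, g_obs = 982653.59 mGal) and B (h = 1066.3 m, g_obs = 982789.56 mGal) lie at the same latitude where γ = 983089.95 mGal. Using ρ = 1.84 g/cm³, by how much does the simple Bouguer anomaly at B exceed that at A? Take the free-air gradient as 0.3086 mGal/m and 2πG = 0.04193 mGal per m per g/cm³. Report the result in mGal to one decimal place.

10.5

Δg_SB(A) = 982653.59 − 983089.95 + 0.3086×1608.4 − 0.04193×1.84×1608.4 = -64.10 mGal
Δg_SB(B) = 982789.56 − 983089.95 + 0.3086×1066.3 − 0.04193×1.84×1066.3 = -53.60 mGal
Difference = -53.60 − (-64.10) = 10.50 mGal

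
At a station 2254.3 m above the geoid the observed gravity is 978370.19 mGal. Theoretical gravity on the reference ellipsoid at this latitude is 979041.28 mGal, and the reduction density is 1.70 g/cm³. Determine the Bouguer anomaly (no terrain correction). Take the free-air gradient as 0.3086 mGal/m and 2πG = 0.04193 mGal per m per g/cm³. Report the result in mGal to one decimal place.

-136.1

Free-air correction = 0.3086 × 2254.3 = 695.68 mGal
Free-air anomaly = 978370.19 − 979041.28 + (695.68) = 24.59 mGal
Bouguer slab correction = 0.04193 × 1.70 × 2254.3 = 160.69 mGal
Simple Bouguer anomaly = 24.59 − (160.69) = -136.10 mGal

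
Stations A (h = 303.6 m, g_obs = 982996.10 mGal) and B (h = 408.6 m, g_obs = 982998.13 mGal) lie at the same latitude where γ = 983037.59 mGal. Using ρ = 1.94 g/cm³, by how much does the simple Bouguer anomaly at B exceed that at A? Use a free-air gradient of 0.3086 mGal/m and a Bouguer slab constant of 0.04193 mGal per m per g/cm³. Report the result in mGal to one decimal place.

Δg_SB(A) = 982996.10 − 983037.59 + 0.3086×303.6 − 0.04193×1.94×303.6 = 27.50 mGal
Δg_SB(B) = 982998.13 − 983037.59 + 0.3086×408.6 − 0.04193×1.94×408.6 = 53.40 mGal
Difference = 53.40 − (27.50) = 25.90 mGal

25.9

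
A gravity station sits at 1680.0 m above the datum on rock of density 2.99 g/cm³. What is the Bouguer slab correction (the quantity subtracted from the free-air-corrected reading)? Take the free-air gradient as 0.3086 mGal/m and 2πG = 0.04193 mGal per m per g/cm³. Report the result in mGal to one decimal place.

210.6

Bouguer slab correction = 0.04193 × 2.99 × 1680.0 = 210.6 mGal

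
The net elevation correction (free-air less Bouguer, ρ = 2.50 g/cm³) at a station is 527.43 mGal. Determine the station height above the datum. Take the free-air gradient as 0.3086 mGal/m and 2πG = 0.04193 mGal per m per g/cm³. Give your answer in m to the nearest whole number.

Combined gradient = 0.3086 − 0.04193 × 2.50 = 0.2037750 mGal/m
h = 527.43 / 0.2037750 = 2588.30 m

2588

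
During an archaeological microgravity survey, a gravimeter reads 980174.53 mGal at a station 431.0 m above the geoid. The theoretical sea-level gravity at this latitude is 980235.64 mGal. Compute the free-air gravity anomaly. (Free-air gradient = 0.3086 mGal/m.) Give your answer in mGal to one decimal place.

71.9

Free-air correction = 0.3086 × 431.0 = 133.01 mGal
Free-air anomaly = 980174.53 − 980235.64 + (133.01) = 71.90 mGal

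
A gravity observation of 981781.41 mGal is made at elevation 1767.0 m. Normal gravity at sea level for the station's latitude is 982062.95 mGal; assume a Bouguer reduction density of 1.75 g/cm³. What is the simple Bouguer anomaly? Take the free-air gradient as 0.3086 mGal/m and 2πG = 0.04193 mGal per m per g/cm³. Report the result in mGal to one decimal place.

Free-air correction = 0.3086 × 1767.0 = 545.30 mGal
Free-air anomaly = 981781.41 − 982062.95 + (545.30) = 263.76 mGal
Bouguer slab correction = 0.04193 × 1.75 × 1767.0 = 129.66 mGal
Simple Bouguer anomaly = 263.76 − (129.66) = 134.10 mGal

134.1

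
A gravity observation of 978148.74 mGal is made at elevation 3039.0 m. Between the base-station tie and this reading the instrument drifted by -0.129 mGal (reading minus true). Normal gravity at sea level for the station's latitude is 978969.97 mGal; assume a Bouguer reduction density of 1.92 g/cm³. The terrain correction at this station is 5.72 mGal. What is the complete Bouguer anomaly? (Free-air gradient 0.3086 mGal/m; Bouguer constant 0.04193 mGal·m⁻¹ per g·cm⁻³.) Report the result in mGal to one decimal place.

Drift-corrected reading = 978148.74 − (-0.129) = 978148.869 mGal
Free-air correction = 0.3086 × 3039.0 = 937.84 mGal
Free-air anomaly = 978148.869 − 978969.97 + (937.84) = 116.739 mGal
Bouguer slab correction = 0.04193 × 1.92 × 3039.0 = 244.66 mGal
Simple Bouguer anomaly = 116.739 − (244.66) = -127.921 mGal
Complete Bouguer anomaly = -127.921 + 5.72 = -122.201 mGal

-122.2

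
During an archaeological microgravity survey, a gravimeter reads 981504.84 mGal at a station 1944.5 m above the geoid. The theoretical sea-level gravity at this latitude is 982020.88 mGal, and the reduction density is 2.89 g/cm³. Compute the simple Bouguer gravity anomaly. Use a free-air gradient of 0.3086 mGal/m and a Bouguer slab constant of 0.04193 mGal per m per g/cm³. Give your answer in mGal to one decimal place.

-151.6

Free-air correction = 0.3086 × 1944.5 = 600.07 mGal
Free-air anomaly = 981504.84 − 982020.88 + (600.07) = 84.03 mGal
Bouguer slab correction = 0.04193 × 2.89 × 1944.5 = 235.63 mGal
Simple Bouguer anomaly = 84.03 − (235.63) = -151.60 mGal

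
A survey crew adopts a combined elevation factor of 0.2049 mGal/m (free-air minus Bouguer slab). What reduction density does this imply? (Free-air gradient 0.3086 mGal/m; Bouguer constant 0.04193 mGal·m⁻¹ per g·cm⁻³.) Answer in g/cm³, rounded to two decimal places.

0.2049 = 0.3086 − 0.04193 × ρ
ρ = (0.3086 − 0.2049) / 0.04193 = 2.47 g/cm³

2.47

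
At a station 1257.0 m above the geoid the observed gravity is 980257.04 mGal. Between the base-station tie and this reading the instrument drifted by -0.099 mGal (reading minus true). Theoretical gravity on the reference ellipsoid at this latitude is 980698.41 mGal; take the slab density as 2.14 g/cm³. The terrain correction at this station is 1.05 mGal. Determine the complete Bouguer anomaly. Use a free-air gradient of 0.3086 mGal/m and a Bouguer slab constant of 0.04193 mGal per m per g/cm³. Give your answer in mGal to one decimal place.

Drift-corrected reading = 980257.04 − (-0.099) = 980257.139 mGal
Free-air correction = 0.3086 × 1257.0 = 387.91 mGal
Free-air anomaly = 980257.139 − 980698.41 + (387.91) = -53.361 mGal
Bouguer slab correction = 0.04193 × 2.14 × 1257.0 = 112.79 mGal
Simple Bouguer anomaly = -53.361 − (112.79) = -166.151 mGal
Complete Bouguer anomaly = -166.151 + 1.05 = -165.101 mGal

-165.1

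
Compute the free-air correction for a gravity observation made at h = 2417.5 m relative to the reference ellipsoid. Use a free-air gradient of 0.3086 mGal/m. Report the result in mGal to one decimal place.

Free-air correction = 0.3086 × 2417.5 = 746.0 mGal

746.0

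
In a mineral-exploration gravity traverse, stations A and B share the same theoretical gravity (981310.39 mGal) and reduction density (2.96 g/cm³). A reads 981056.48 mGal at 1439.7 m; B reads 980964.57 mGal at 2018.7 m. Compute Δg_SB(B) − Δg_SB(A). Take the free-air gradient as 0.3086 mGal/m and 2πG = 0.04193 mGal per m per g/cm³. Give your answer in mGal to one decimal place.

14.9

Δg_SB(A) = 981056.48 − 981310.39 + 0.3086×1439.7 − 0.04193×2.96×1439.7 = 11.70 mGal
Δg_SB(B) = 980964.57 − 981310.39 + 0.3086×2018.7 − 0.04193×2.96×2018.7 = 26.60 mGal
Difference = 26.60 − (11.70) = 14.90 mGal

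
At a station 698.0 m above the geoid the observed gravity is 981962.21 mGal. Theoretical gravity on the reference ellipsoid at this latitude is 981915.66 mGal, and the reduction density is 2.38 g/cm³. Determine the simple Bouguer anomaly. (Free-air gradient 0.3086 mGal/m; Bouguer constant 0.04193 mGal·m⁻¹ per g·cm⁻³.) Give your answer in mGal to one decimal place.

Free-air correction = 0.3086 × 698.0 = 215.40 mGal
Free-air anomaly = 981962.21 − 981915.66 + (215.40) = 261.95 mGal
Bouguer slab correction = 0.04193 × 2.38 × 698.0 = 69.66 mGal
Simple Bouguer anomaly = 261.95 − (69.66) = 192.29 mGal

192.3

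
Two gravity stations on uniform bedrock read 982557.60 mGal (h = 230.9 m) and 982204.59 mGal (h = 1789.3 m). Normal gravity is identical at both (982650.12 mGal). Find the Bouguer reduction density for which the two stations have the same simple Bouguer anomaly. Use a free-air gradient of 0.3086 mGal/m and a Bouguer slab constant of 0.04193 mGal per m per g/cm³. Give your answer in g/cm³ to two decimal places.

1.96

Δg_obs = 982204.59 − 982557.60 = -353.01 mGal over Δh = 1789.3 − 230.9 = 1558.4 m
Equal Bouguer anomalies ⇒ Δg_obs + (0.3086 − 0.04193ρ)·Δh = 0
0.3086 − 0.04193ρ = −Δg_obs/Δh = 0.22652
ρ = (0.3086 − 0.22652) / 0.04193 = 1.96 g/cm³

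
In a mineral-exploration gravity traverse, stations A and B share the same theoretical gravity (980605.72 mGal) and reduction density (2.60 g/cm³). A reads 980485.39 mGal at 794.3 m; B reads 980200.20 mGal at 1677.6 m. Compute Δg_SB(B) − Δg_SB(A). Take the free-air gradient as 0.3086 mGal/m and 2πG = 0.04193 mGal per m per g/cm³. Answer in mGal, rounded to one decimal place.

-108.9

Δg_SB(A) = 980485.39 − 980605.72 + 0.3086×794.3 − 0.04193×2.60×794.3 = 38.20 mGal
Δg_SB(B) = 980200.20 − 980605.72 + 0.3086×1677.6 − 0.04193×2.60×1677.6 = -70.70 mGal
Difference = -70.70 − (38.20) = -108.90 mGal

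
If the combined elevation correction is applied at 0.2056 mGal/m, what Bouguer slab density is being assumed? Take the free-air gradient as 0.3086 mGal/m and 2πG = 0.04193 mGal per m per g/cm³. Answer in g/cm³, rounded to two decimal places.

0.2056 = 0.3086 − 0.04193 × ρ
ρ = (0.3086 − 0.2056) / 0.04193 = 2.46 g/cm³

2.46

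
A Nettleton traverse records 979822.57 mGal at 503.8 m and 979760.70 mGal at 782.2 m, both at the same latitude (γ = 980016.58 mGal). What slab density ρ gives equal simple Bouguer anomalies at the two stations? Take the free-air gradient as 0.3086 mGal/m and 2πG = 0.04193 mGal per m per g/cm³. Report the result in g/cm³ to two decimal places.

2.06

Δg_obs = 979760.70 − 979822.57 = -61.87 mGal over Δh = 782.2 − 503.8 = 278.4 m
Equal Bouguer anomalies ⇒ Δg_obs + (0.3086 − 0.04193ρ)·Δh = 0
0.3086 − 0.04193ρ = −Δg_obs/Δh = 0.22223
ρ = (0.3086 − 0.22223) / 0.04193 = 2.06 g/cm³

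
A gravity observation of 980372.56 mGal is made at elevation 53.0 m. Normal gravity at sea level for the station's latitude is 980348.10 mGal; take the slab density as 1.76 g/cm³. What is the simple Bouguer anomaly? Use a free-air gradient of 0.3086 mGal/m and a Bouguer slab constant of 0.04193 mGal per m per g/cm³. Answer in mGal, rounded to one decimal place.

36.9

Free-air correction = 0.3086 × 53.0 = 16.36 mGal
Free-air anomaly = 980372.56 − 980348.10 + (16.36) = 40.82 mGal
Bouguer slab correction = 0.04193 × 1.76 × 53.0 = 3.91 mGal
Simple Bouguer anomaly = 40.82 − (3.91) = 36.91 mGal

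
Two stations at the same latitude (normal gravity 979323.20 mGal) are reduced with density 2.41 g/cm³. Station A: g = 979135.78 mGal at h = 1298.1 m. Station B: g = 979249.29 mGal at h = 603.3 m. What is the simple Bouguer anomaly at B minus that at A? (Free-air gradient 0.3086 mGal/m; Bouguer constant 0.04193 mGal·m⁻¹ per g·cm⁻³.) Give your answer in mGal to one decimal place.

Δg_SB(A) = 979135.78 − 979323.20 + 0.3086×1298.1 − 0.04193×2.41×1298.1 = 82.00 mGal
Δg_SB(B) = 979249.29 − 979323.20 + 0.3086×603.3 − 0.04193×2.41×603.3 = 51.30 mGal
Difference = 51.30 − (82.00) = -30.70 mGal

-30.7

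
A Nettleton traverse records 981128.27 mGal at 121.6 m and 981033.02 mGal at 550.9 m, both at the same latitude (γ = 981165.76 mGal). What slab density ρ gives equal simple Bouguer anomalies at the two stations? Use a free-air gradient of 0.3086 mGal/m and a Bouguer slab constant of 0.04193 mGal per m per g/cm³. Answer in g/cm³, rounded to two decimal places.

Δg_obs = 981033.02 − 981128.27 = -95.25 mGal over Δh = 550.9 − 121.6 = 429.3 m
Equal Bouguer anomalies ⇒ Δg_obs + (0.3086 − 0.04193ρ)·Δh = 0
0.3086 − 0.04193ρ = −Δg_obs/Δh = 0.22187
ρ = (0.3086 − 0.22187) / 0.04193 = 2.07 g/cm³

2.07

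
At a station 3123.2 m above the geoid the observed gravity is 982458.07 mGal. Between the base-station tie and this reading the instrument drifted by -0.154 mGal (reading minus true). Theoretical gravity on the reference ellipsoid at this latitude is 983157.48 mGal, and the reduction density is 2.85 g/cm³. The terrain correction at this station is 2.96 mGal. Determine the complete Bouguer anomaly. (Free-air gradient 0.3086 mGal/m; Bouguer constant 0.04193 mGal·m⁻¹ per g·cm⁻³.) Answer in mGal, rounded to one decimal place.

-105.7

Drift-corrected reading = 982458.07 − (-0.154) = 982458.224 mGal
Free-air correction = 0.3086 × 3123.2 = 963.82 mGal
Free-air anomaly = 982458.224 − 983157.48 + (963.82) = 264.564 mGal
Bouguer slab correction = 0.04193 × 2.85 × 3123.2 = 373.22 mGal
Simple Bouguer anomaly = 264.564 − (373.22) = -108.656 mGal
Complete Bouguer anomaly = -108.656 + 2.96 = -105.696 mGal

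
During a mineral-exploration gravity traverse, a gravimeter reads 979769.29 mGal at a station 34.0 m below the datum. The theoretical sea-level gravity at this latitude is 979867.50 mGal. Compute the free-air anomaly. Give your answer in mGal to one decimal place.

Free-air correction = 0.3086 × -34.0 = -10.49 mGal
Free-air anomaly = 979769.29 − 979867.50 + (-10.49) = -108.70 mGal

-108.7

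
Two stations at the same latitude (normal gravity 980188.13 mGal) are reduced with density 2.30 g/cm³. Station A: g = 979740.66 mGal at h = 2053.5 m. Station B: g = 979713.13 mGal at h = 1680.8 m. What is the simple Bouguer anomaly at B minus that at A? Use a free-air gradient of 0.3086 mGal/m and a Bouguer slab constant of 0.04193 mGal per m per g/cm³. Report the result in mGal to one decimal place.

-106.6

Δg_SB(A) = 979740.66 − 980188.13 + 0.3086×2053.5 − 0.04193×2.30×2053.5 = -11.80 mGal
Δg_SB(B) = 979713.13 − 980188.13 + 0.3086×1680.8 − 0.04193×2.30×1680.8 = -118.40 mGal
Difference = -118.40 − (-11.80) = -106.60 mGal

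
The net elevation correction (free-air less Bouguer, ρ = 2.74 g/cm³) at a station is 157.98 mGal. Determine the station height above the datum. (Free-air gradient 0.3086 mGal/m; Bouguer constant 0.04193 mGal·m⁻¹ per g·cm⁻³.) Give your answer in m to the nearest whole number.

Combined gradient = 0.3086 − 0.04193 × 2.74 = 0.1937118 mGal/m
h = 157.98 / 0.1937118 = 815.54 m

816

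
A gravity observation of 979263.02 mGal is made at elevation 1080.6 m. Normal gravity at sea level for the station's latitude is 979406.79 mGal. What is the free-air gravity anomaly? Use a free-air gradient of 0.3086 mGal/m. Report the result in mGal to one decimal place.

Free-air correction = 0.3086 × 1080.6 = 333.47 mGal
Free-air anomaly = 979263.02 − 979406.79 + (333.47) = 189.70 mGal

189.7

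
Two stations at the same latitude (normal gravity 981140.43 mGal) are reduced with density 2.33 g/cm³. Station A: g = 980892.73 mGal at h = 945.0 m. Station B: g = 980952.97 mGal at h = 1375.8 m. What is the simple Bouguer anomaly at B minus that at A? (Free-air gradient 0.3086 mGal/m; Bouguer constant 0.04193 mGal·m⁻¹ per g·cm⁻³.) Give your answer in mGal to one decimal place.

Δg_SB(A) = 980892.73 − 981140.43 + 0.3086×945.0 − 0.04193×2.33×945.0 = -48.40 mGal
Δg_SB(B) = 980952.97 − 981140.43 + 0.3086×1375.8 − 0.04193×2.33×1375.8 = 102.70 mGal
Difference = 102.70 − (-48.40) = 151.10 mGal

151.1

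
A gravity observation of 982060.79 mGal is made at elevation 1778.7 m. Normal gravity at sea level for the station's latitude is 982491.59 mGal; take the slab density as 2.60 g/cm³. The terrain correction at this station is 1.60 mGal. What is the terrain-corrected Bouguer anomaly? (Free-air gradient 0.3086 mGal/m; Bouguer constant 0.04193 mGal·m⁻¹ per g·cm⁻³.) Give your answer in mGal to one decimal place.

Free-air correction = 0.3086 × 1778.7 = 548.91 mGal
Free-air anomaly = 982060.79 − 982491.59 + (548.91) = 118.11 mGal
Bouguer slab correction = 0.04193 × 2.60 × 1778.7 = 193.91 mGal
Simple Bouguer anomaly = 118.11 − (193.91) = -75.80 mGal
Complete Bouguer anomaly = -75.80 + 1.60 = -74.20 mGal

-74.2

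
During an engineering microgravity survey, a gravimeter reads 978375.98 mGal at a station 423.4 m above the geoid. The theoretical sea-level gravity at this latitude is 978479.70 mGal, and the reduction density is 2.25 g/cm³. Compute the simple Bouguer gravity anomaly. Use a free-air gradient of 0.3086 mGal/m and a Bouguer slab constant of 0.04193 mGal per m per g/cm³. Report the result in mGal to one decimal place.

-13.0

Free-air correction = 0.3086 × 423.4 = 130.66 mGal
Free-air anomaly = 978375.98 − 978479.70 + (130.66) = 26.94 mGal
Bouguer slab correction = 0.04193 × 2.25 × 423.4 = 39.94 mGal
Simple Bouguer anomaly = 26.94 − (39.94) = -13.00 mGal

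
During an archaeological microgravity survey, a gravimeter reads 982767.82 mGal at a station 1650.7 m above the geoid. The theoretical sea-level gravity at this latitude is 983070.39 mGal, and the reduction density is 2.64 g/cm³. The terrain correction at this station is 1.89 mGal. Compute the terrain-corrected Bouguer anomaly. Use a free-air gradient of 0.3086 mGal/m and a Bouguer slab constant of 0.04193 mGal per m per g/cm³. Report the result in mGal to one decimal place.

26.0

Free-air correction = 0.3086 × 1650.7 = 509.41 mGal
Free-air anomaly = 982767.82 − 983070.39 + (509.41) = 206.84 mGal
Bouguer slab correction = 0.04193 × 2.64 × 1650.7 = 182.72 mGal
Simple Bouguer anomaly = 206.84 − (182.72) = 24.12 mGal
Complete Bouguer anomaly = 24.12 + 1.89 = 26.01 mGal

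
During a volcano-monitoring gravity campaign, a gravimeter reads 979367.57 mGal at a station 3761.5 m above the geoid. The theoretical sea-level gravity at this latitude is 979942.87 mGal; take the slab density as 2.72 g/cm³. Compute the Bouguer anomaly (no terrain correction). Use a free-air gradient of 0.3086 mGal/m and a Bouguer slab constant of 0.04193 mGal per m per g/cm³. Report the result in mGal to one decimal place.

Free-air correction = 0.3086 × 3761.5 = 1160.80 mGal
Free-air anomaly = 979367.57 − 979942.87 + (1160.80) = 585.50 mGal
Bouguer slab correction = 0.04193 × 2.72 × 3761.5 = 429.00 mGal
Simple Bouguer anomaly = 585.50 − (429.00) = 156.50 mGal

156.5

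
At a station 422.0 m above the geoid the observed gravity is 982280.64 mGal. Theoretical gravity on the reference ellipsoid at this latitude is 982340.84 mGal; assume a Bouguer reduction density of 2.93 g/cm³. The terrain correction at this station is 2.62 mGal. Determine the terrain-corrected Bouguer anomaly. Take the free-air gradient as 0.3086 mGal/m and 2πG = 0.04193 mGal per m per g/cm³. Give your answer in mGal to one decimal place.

Free-air correction = 0.3086 × 422.0 = 130.23 mGal
Free-air anomaly = 982280.64 − 982340.84 + (130.23) = 70.03 mGal
Bouguer slab correction = 0.04193 × 2.93 × 422.0 = 51.84 mGal
Simple Bouguer anomaly = 70.03 − (51.84) = 18.19 mGal
Complete Bouguer anomaly = 18.19 + 2.62 = 20.81 mGal

20.8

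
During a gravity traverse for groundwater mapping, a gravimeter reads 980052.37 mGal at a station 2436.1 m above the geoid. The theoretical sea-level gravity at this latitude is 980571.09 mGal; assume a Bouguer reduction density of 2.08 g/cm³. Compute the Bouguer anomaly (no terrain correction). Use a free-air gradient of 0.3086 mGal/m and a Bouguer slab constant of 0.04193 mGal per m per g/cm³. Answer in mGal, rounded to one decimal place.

Free-air correction = 0.3086 × 2436.1 = 751.78 mGal
Free-air anomaly = 980052.37 − 980571.09 + (751.78) = 233.06 mGal
Bouguer slab correction = 0.04193 × 2.08 × 2436.1 = 212.46 mGal
Simple Bouguer anomaly = 233.06 − (212.46) = 20.60 mGal

20.6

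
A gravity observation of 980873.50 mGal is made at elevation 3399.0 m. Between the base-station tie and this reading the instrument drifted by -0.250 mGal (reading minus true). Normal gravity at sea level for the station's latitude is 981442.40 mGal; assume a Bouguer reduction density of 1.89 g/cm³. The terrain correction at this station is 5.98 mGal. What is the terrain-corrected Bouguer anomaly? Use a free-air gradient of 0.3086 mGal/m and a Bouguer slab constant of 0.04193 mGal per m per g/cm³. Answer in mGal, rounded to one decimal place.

216.9

Drift-corrected reading = 980873.50 − (-0.250) = 980873.750 mGal
Free-air correction = 0.3086 × 3399.0 = 1048.93 mGal
Free-air anomaly = 980873.750 − 981442.40 + (1048.93) = 480.280 mGal
Bouguer slab correction = 0.04193 × 1.89 × 3399.0 = 269.36 mGal
Simple Bouguer anomaly = 480.280 − (269.36) = 210.920 mGal
Complete Bouguer anomaly = 210.920 + 5.98 = 216.900 mGal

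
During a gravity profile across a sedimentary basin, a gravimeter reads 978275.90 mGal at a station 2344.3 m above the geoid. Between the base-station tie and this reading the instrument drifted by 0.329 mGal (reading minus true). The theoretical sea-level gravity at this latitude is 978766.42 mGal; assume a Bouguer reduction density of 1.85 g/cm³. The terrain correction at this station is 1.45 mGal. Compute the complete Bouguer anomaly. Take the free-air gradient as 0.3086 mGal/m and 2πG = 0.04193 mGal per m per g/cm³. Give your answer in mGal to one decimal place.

52.2

Drift-corrected reading = 978275.90 − (0.329) = 978275.571 mGal
Free-air correction = 0.3086 × 2344.3 = 723.45 mGal
Free-air anomaly = 978275.571 − 978766.42 + (723.45) = 232.601 mGal
Bouguer slab correction = 0.04193 × 1.85 × 2344.3 = 181.85 mGal
Simple Bouguer anomaly = 232.601 − (181.85) = 50.751 mGal
Complete Bouguer anomaly = 50.751 + 1.45 = 52.201 mGal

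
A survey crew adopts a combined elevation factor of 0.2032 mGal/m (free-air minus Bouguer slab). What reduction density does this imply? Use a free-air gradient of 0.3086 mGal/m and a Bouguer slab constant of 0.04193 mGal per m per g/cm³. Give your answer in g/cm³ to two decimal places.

0.2032 = 0.3086 − 0.04193 × ρ
ρ = (0.3086 − 0.2032) / 0.04193 = 2.51 g/cm³

2.51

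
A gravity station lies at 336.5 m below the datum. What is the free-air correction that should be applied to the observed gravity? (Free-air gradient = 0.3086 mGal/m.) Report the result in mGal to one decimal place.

Free-air correction = 0.3086 × -336.5 = -103.8 mGal

-103.8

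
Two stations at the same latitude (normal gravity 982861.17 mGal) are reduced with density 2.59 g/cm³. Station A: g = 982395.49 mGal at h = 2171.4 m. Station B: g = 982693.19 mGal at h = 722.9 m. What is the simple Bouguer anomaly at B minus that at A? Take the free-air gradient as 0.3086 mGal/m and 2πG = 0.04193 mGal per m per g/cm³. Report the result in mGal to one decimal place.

Δg_SB(A) = 982395.49 − 982861.17 + 0.3086×2171.4 − 0.04193×2.59×2171.4 = -31.40 mGal
Δg_SB(B) = 982693.19 − 982861.17 + 0.3086×722.9 − 0.04193×2.59×722.9 = -23.40 mGal
Difference = -23.40 − (-31.40) = 8.00 mGal

8.0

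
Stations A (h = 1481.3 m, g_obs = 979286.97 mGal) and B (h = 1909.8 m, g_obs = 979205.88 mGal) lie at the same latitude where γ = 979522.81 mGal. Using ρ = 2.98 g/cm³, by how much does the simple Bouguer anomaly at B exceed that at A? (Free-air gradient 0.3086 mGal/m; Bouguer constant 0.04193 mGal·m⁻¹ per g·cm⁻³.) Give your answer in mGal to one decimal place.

Δg_SB(A) = 979286.97 − 979522.81 + 0.3086×1481.3 − 0.04193×2.98×1481.3 = 36.20 mGal
Δg_SB(B) = 979205.88 − 979522.81 + 0.3086×1909.8 − 0.04193×2.98×1909.8 = 33.80 mGal
Difference = 33.80 − (36.20) = -2.40 mGal

-2.4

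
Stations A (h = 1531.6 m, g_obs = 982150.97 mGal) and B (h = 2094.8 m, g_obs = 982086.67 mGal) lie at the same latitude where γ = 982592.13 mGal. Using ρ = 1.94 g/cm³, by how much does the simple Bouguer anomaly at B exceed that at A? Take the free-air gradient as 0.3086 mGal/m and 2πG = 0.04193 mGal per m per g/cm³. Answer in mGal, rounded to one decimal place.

Δg_SB(A) = 982150.97 − 982592.13 + 0.3086×1531.6 − 0.04193×1.94×1531.6 = -93.10 mGal
Δg_SB(B) = 982086.67 − 982592.13 + 0.3086×2094.8 − 0.04193×1.94×2094.8 = -29.40 mGal
Difference = -29.40 − (-93.10) = 63.70 mGal

63.7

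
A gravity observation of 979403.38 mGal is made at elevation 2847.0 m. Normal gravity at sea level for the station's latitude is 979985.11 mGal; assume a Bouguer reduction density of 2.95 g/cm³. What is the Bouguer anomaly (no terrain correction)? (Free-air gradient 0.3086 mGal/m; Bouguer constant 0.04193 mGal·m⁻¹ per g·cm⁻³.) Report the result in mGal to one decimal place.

Free-air correction = 0.3086 × 2847.0 = 878.58 mGal
Free-air anomaly = 979403.38 − 979985.11 + (878.58) = 296.85 mGal
Bouguer slab correction = 0.04193 × 2.95 × 2847.0 = 352.16 mGal
Simple Bouguer anomaly = 296.85 − (352.16) = -55.31 mGal

-55.3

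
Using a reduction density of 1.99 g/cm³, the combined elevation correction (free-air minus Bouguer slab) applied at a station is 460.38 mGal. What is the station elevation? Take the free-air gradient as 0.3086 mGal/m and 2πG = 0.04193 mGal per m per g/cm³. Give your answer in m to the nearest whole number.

2045

Combined gradient = 0.3086 − 0.04193 × 1.99 = 0.2251593 mGal/m
h = 460.38 / 0.2251593 = 2044.69 m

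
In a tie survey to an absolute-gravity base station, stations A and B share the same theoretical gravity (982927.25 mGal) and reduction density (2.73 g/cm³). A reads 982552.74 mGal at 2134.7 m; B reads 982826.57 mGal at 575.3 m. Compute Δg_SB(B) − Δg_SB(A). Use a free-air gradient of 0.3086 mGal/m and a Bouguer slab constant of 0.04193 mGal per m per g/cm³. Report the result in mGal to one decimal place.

Δg_SB(A) = 982552.74 − 982927.25 + 0.3086×2134.7 − 0.04193×2.73×2134.7 = 39.90 mGal
Δg_SB(B) = 982826.57 − 982927.25 + 0.3086×575.3 − 0.04193×2.73×575.3 = 11.00 mGal
Difference = 11.00 − (39.90) = -28.90 mGal

-28.9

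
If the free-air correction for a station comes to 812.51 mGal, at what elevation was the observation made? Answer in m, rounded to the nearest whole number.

2633

h = 812.51 / 0.3086 = 2632.89 m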